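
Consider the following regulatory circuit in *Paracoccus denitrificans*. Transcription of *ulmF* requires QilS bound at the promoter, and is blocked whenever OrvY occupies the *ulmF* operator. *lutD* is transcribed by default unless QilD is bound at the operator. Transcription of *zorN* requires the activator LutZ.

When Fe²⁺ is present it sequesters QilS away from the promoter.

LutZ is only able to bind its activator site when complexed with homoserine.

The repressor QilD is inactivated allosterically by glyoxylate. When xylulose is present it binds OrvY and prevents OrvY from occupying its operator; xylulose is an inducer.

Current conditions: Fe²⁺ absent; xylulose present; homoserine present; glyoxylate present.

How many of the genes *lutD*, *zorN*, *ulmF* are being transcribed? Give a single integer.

Glyoxylate is present, so QilD is inactive.
With no repressor bound, *lutD* is transcribed.
→ *lutD* is ON.
Homoserine is present, so LutZ is active.
No repressor is bound and LutZ is active, so *zorN* is transcribed.
→ *zorN* is ON.
Fe²⁺ is absent, so QilS is active.
Xylulose is present, so OrvY is inactive.
No repressor is bound and QilS is active, so *ulmF* is transcribed.
→ *ulmF* is ON.
3 of the 3 genes are transcribed.

3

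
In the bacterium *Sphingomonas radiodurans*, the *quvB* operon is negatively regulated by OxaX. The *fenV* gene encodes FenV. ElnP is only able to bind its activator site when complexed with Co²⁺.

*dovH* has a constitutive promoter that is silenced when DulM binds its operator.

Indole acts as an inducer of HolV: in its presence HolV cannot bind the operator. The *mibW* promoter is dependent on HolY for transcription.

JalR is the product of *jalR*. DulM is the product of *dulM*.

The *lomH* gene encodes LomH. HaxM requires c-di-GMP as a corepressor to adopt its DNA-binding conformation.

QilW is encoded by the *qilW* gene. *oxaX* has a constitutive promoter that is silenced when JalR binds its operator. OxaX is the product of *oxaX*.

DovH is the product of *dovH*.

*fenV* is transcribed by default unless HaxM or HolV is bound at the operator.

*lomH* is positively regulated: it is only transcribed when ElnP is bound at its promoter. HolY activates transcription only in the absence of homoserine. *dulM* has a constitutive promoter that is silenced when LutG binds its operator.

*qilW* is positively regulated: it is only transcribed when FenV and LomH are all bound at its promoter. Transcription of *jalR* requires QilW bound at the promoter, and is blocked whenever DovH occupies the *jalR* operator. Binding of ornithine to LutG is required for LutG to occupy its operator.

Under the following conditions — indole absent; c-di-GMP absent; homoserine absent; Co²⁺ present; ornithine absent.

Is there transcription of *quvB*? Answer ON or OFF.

OFF

Ornithine is absent, so LutG is inactive.
With no repressor bound, *dulM* is transcribed.
So DulM is produced and active.
With repressor DulM bound, *dovH* is not transcribed.
So DovH is not produced.
c-di-GMP is absent, so HaxM is inactive.
Indole is absent, so HolV is active.
With repressor HolV bound, *fenV* is not transcribed.
So FenV is not produced.
Co²⁺ is present, so ElnP is active.
No repressor is bound and ElnP is active, so *lomH* is transcribed.
So LomH is produced and active.
Required activator FenV is absent, so *qilW* is not transcribed.
So QilW is not produced.
Required activator QilW is absent, so *jalR* is not transcribed.
So JalR is not produced.
With no repressor bound, *oxaX* is transcribed.
So OxaX is produced and active.
With repressor OxaX bound, *quvB* is not transcribed.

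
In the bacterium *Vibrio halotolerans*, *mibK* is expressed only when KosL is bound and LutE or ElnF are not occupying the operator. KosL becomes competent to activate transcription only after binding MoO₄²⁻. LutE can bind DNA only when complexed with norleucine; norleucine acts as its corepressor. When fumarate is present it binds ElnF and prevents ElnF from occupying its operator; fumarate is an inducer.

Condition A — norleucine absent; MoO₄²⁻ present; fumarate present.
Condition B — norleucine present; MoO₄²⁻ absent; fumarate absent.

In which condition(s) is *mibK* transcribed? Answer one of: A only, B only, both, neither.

Condition A:
Norleucine is absent, so LutE is inactive.
MoO₄²⁻ is present, so KosL is active.
Fumarate is present, so ElnF is inactive.
No repressor is bound and KosL is active, so *mibK* is transcribed.
→ *mibK* is ON in A.
Condition B:
Norleucine is present, so LutE is active.
MoO₄²⁻ is absent, so KosL is inactive.
Fumarate is absent, so ElnF is active.
With repressor LutE bound, *mibK* is not transcribed.
→ *mibK* is OFF in B.

A only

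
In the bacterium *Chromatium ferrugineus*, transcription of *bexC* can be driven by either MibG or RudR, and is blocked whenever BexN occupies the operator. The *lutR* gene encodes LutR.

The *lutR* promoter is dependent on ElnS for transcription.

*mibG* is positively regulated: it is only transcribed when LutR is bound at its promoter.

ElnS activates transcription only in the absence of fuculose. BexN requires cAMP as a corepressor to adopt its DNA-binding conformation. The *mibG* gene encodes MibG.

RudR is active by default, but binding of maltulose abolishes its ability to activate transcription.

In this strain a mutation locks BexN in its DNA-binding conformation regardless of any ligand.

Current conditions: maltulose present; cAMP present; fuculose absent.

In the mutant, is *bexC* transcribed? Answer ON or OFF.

Fuculose is absent, so ElnS is active.
No repressor is bound and ElnS is active, so *lutR* is transcribed.
So LutR is produced and active.
No repressor is bound and LutR is active, so *mibG* is transcribed.
So MibG is produced and active.
Maltulose is present, so RudR is inactive.
BexN is constitutively active in this strain.
With repressor BexN bound, *bexC* is not transcribed.

OFF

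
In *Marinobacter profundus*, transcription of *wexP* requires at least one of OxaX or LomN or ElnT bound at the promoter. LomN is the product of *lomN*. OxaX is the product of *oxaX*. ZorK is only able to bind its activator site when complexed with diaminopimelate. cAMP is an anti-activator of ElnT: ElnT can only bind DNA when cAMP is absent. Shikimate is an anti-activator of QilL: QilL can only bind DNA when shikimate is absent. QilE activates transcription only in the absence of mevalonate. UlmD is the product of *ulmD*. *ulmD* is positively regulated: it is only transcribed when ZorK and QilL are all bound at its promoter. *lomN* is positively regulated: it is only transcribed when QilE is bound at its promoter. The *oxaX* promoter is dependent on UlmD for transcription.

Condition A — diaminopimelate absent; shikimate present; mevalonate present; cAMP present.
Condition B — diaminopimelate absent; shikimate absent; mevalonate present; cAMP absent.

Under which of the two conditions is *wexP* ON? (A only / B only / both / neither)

Condition A:
Diaminopimelate is absent, so ZorK is inactive.
Shikimate is present, so QilL is inactive.
Required activator ZorK is absent, so *ulmD* is not transcribed.
So UlmD is not produced.
Required activator UlmD is absent, so *oxaX* is not transcribed.
So OxaX is not produced.
Mevalonate is present, so QilE is inactive.
Required activator QilE is absent, so *lomN* is not transcribed.
So LomN is not produced.
cAMP is present, so ElnT is inactive.
No activator is available at the *wexP* promoter, so *wexP* is not transcribed.
→ *wexP* is OFF in A.
Condition B:
Diaminopimelate is absent, so ZorK is inactive.
Shikimate is absent, so QilL is active.
Required activator ZorK is absent, so *ulmD* is not transcribed.
So UlmD is not produced.
Required activator UlmD is absent, so *oxaX* is not transcribed.
So OxaX is not produced.
Mevalonate is present, so QilE is inactive.
Required activator QilE is absent, so *lomN* is not transcribed.
So LomN is not produced.
cAMP is absent, so ElnT is active.
Activator ElnT is present, so *wexP* is transcribed.
→ *wexP* is ON in B.

B only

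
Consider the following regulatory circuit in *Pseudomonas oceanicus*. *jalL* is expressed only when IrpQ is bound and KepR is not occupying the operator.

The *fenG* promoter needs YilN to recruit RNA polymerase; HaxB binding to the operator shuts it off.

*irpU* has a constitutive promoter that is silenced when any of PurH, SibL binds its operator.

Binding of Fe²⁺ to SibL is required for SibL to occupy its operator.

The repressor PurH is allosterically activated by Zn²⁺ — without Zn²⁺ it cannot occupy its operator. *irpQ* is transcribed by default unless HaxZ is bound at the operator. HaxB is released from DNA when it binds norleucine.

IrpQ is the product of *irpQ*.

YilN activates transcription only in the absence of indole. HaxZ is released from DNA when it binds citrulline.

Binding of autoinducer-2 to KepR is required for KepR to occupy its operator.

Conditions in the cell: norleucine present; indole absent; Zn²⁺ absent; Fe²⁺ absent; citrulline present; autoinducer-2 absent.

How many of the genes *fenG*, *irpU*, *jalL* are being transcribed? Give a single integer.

Indole is absent, so YilN is active.
Norleucine is present, so HaxB is inactive.
No repressor is bound and YilN is active, so *fenG* is transcribed.
→ *fenG* is ON.
Zn²⁺ is absent, so PurH is inactive.
Fe²⁺ is absent, so SibL is inactive.
With no repressor bound, *irpU* is transcribed.
→ *irpU* is ON.
Citrulline is present, so HaxZ is inactive.
With no repressor bound, *irpQ* is transcribed.
So IrpQ is produced and active.
Autoinducer-2 is absent, so KepR is inactive.
No repressor is bound and IrpQ is active, so *jalL* is transcribed.
→ *jalL* is ON.
3 of the 3 genes are transcribed.

3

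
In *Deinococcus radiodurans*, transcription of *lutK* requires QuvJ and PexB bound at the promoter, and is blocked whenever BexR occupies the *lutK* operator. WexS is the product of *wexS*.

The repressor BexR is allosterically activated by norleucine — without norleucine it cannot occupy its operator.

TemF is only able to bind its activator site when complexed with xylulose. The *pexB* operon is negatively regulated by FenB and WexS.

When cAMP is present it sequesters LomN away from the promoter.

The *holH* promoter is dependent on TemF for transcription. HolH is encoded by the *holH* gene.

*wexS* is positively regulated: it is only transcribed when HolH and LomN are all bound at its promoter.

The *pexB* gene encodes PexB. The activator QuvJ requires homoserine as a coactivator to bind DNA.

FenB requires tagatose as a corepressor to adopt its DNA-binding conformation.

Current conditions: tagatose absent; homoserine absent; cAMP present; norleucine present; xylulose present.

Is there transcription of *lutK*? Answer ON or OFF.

OFF

Homoserine is absent, so QuvJ is inactive.
Tagatose is absent, so FenB is inactive.
Xylulose is present, so TemF is active.
No repressor is bound and TemF is active, so *holH* is transcribed.
So HolH is produced and active.
cAMP is present, so LomN is inactive.
Required activator LomN is absent, so *wexS* is not transcribed.
So WexS is not produced.
With no repressor bound, *pexB* is transcribed.
So PexB is produced and active.
Norleucine is present, so BexR is active.
With repressor BexR bound, *lutK* is not transcribed.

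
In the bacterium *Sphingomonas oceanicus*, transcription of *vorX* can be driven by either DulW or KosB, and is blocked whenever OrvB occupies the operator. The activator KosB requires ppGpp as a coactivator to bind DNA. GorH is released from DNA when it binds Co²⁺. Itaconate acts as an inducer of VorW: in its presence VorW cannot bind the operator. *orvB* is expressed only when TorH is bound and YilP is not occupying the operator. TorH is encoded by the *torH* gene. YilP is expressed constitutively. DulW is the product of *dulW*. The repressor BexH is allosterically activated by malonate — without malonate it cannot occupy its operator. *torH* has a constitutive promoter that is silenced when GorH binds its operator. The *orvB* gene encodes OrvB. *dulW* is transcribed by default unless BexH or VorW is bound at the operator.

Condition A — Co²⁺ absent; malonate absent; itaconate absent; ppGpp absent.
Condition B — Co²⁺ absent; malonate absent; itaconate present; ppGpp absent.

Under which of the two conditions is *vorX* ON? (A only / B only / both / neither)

Condition A:
Co²⁺ is absent, so GorH is active.
With repressor GorH bound, *torH* is not transcribed.
So TorH is not produced.
YilP is produced constitutively and is active.
With repressor YilP bound, *orvB* is not transcribed.
So OrvB is not produced.
Malonate is absent, so BexH is inactive.
Itaconate is absent, so VorW is active.
With repressor VorW bound, *dulW* is not transcribed.
So DulW is not produced.
ppGpp is absent, so KosB is inactive.
No activator is available at the *vorX* promoter, so *vorX* is not transcribed.
→ *vorX* is OFF in A.
Condition B:
Co²⁺ is absent, so GorH is active.
With repressor GorH bound, *torH* is not transcribed.
So TorH is not produced.
YilP is produced constitutively and is active.
With repressor YilP bound, *orvB* is not transcribed.
So OrvB is not produced.
Malonate is absent, so BexH is inactive.
Itaconate is present, so VorW is inactive.
With no repressor bound, *dulW* is transcribed.
So DulW is produced and active.
ppGpp is absent, so KosB is inactive.
Activator DulW is present, so *vorX* is transcribed.
→ *vorX* is ON in B.

B only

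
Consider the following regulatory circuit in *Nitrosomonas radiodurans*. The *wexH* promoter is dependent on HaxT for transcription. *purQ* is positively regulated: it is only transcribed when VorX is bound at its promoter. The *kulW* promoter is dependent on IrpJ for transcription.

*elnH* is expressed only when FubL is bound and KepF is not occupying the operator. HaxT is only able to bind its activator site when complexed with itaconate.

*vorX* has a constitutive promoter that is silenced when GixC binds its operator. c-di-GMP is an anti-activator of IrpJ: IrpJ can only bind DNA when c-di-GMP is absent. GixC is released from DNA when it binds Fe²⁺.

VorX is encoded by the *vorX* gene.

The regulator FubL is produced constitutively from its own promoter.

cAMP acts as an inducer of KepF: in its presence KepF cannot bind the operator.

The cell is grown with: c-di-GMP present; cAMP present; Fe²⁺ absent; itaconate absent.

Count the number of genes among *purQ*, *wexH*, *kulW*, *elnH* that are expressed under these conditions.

1

Fe²⁺ is absent, so GixC is active.
With repressor GixC bound, *vorX* is not transcribed.
So VorX is not produced.
Required activator VorX is absent, so *purQ* is not transcribed.
→ *purQ* is OFF.
Itaconate is absent, so HaxT is inactive.
Required activator HaxT is absent, so *wexH* is not transcribed.
→ *wexH* is OFF.
c-di-GMP is present, so IrpJ is inactive.
Required activator IrpJ is absent, so *kulW* is not transcribed.
→ *kulW* is OFF.
cAMP is present, so KepF is inactive.
FubL is produced constitutively and is active.
No repressor is bound and FubL is active, so *elnH* is transcribed.
→ *elnH* is ON.
1 of the 4 genes is transcribed.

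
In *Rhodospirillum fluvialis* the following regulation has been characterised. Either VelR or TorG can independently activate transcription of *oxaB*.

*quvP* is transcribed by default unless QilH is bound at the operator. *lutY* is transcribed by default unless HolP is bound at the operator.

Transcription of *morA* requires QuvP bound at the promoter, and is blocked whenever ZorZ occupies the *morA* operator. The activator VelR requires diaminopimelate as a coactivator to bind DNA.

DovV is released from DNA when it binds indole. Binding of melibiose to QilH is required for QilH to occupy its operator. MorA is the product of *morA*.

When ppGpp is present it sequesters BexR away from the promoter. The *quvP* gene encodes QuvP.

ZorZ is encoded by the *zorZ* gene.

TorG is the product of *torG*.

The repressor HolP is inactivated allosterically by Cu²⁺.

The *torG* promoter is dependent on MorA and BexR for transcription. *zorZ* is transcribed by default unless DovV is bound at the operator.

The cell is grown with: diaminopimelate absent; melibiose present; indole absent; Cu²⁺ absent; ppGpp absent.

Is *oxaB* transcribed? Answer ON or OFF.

OFF

Diaminopimelate is absent, so VelR is inactive.
Melibiose is present, so QilH is active.
With repressor QilH bound, *quvP* is not transcribed.
So QuvP is not produced.
Indole is absent, so DovV is active.
With repressor DovV bound, *zorZ* is not transcribed.
So ZorZ is not produced.
Required activator QuvP is absent, so *morA* is not transcribed.
So MorA is not produced.
ppGpp is absent, so BexR is active.
Required activator MorA is absent, so *torG* is not transcribed.
So TorG is not produced.
No activator is available at the *oxaB* promoter, so *oxaB* is not transcribed.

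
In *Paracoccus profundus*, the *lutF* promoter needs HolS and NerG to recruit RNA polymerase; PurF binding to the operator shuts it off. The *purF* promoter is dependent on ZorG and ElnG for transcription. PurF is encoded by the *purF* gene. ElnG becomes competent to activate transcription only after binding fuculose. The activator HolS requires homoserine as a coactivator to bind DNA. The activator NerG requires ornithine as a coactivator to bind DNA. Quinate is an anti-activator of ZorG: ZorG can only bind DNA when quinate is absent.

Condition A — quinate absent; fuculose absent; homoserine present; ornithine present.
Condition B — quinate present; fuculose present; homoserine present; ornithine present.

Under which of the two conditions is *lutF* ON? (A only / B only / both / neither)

Condition A:
Quinate is absent, so ZorG is active.
Fuculose is absent, so ElnG is inactive.
Required activator ElnG is absent, so *purF* is not transcribed.
So PurF is not produced.
Homoserine is present, so HolS is active.
Ornithine is present, so NerG is active.
No repressor is bound and HolS and NerG are active, so *lutF* is transcribed.
→ *lutF* is ON in A.
Condition B:
Quinate is present, so ZorG is inactive.
Fuculose is present, so ElnG is active.
Required activator ZorG is absent, so *purF* is not transcribed.
So PurF is not produced.
Homoserine is present, so HolS is active.
Ornithine is present, so NerG is active.
No repressor is bound and HolS and NerG are active, so *lutF* is transcribed.
→ *lutF* is ON in B.

both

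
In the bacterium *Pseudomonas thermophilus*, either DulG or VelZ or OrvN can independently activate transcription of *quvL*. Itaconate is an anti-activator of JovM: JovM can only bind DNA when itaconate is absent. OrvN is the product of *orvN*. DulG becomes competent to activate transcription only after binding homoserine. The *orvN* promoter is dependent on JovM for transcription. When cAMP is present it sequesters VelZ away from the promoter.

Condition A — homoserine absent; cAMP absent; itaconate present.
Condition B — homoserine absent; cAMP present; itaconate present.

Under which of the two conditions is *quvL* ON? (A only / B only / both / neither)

A only

Condition A:
Homoserine is absent, so DulG is inactive.
cAMP is absent, so VelZ is active.
Itaconate is present, so JovM is inactive.
Required activator JovM is absent, so *orvN* is not transcribed.
So OrvN is not produced.
Activator VelZ is present, so *quvL* is transcribed.
→ *quvL* is ON in A.
Condition B:
Homoserine is absent, so DulG is inactive.
cAMP is present, so VelZ is inactive.
Itaconate is present, so JovM is inactive.
Required activator JovM is absent, so *orvN* is not transcribed.
So OrvN is not produced.
No activator is available at the *quvL* promoter, so *quvL* is not transcribed.
→ *quvL* is OFF in B.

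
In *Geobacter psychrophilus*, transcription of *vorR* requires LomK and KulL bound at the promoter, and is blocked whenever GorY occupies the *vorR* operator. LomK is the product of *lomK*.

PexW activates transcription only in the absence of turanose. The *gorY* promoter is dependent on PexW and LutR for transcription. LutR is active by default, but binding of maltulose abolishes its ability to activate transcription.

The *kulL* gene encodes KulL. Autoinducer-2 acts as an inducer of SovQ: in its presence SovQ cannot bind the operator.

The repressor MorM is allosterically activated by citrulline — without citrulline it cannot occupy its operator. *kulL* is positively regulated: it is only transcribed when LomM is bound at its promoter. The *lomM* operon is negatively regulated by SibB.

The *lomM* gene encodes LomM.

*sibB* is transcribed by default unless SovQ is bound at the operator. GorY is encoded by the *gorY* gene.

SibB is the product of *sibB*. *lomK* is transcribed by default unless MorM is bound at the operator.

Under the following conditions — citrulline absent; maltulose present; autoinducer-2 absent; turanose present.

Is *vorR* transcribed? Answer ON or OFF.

ON

Turanose is present, so PexW is inactive.
Maltulose is present, so LutR is inactive.
Required activator PexW is absent, so *gorY* is not transcribed.
So GorY is not produced.
Citrulline is absent, so MorM is inactive.
With no repressor bound, *lomK* is transcribed.
So LomK is produced and active.
Autoinducer-2 is absent, so SovQ is active.
With repressor SovQ bound, *sibB* is not transcribed.
So SibB is not produced.
With no repressor bound, *lomM* is transcribed.
So LomM is produced and active.
No repressor is bound and LomM is active, so *kulL* is transcribed.
So KulL is produced and active.
No repressor is bound and LomK and KulL are active, so *vorR* is transcribed.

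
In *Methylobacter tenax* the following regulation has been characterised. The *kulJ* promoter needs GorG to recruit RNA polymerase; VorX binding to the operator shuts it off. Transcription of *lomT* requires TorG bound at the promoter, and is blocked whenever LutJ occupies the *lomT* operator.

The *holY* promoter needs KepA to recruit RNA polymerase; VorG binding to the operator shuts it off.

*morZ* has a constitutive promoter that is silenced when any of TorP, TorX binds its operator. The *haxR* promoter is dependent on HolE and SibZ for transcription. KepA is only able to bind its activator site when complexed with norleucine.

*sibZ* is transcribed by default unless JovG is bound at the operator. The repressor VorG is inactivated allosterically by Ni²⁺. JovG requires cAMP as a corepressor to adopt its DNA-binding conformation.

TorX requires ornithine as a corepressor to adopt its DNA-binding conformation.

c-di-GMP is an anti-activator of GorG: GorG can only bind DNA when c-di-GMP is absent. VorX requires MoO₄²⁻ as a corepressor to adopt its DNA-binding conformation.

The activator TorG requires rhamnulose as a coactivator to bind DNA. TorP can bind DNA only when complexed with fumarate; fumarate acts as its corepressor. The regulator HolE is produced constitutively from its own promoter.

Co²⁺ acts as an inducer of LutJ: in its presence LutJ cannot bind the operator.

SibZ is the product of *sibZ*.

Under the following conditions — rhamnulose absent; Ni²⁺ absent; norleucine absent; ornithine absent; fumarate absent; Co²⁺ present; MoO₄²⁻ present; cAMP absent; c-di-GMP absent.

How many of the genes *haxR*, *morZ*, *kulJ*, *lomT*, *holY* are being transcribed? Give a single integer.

2

HolE is produced constitutively and is active.
cAMP is absent, so JovG is inactive.
With no repressor bound, *sibZ* is transcribed.
So SibZ is produced and active.
No repressor is bound and HolE and SibZ are active, so *haxR* is transcribed.
→ *haxR* is ON.
Fumarate is absent, so TorP is inactive.
Ornithine is absent, so TorX is inactive.
With no repressor bound, *morZ* is transcribed.
→ *morZ* is ON.
MoO₄²⁻ is present, so VorX is active.
c-di-GMP is absent, so GorG is active.
With repressor VorX bound, *kulJ* is not transcribed.
→ *kulJ* is OFF.
Co²⁺ is present, so LutJ is inactive.
Rhamnulose is absent, so TorG is inactive.
Required activator TorG is absent, so *lomT* is not transcribed.
→ *lomT* is OFF.
Norleucine is absent, so KepA is inactive.
Ni²⁺ is absent, so VorG is active.
With repressor VorG bound, *holY* is not transcribed.
→ *holY* is OFF.
2 of the 5 genes are transcribed.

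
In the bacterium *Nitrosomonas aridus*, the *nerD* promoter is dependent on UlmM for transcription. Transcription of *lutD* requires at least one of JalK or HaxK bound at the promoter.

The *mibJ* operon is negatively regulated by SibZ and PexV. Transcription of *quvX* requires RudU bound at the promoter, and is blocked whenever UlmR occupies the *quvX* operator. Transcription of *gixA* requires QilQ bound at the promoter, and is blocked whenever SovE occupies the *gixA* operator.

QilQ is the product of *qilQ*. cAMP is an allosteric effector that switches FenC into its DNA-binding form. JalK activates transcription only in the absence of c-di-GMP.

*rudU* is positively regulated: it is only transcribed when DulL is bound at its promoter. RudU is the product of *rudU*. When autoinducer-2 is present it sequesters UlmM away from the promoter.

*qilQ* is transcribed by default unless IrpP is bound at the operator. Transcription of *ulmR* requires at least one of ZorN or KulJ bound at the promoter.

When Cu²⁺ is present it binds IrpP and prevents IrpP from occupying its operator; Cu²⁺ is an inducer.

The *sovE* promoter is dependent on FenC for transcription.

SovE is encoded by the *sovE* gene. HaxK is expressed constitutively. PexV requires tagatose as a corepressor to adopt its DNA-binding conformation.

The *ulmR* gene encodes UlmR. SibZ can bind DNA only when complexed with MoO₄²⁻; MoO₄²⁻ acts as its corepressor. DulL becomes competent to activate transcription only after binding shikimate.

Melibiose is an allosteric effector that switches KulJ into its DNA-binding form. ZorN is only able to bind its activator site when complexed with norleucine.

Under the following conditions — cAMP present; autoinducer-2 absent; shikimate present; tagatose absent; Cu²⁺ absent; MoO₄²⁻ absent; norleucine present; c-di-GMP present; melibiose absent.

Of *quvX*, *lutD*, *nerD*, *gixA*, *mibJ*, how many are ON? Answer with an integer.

Norleucine is present, so ZorN is active.
Melibiose is absent, so KulJ is inactive.
Activator ZorN is present, so *ulmR* is transcribed.
So UlmR is produced and active.
Shikimate is present, so DulL is active.
No repressor is bound and DulL is active, so *rudU* is transcribed.
So RudU is produced and active.
With repressor UlmR bound, *quvX* is not transcribed.
→ *quvX* is OFF.
c-di-GMP is present, so JalK is inactive.
HaxK is produced constitutively and is active.
Activator HaxK is present, so *lutD* is transcribed.
→ *lutD* is ON.
Autoinducer-2 is absent, so UlmM is active.
No repressor is bound and UlmM is active, so *nerD* is transcribed.
→ *nerD* is ON.
cAMP is present, so FenC is active.
No repressor is bound and FenC is active, so *sovE* is transcribed.
So SovE is produced and active.
Cu²⁺ is absent, so IrpP is active.
With repressor IrpP bound, *qilQ* is not transcribed.
So QilQ is not produced.
With repressor SovE bound, *gixA* is not transcribed.
→ *gixA* is OFF.
MoO₄²⁻ is absent, so SibZ is inactive.
Tagatose is absent, so PexV is inactive.
With no repressor bound, *mibJ* is transcribed.
→ *mibJ* is ON.
3 of the 5 genes are transcribed.

3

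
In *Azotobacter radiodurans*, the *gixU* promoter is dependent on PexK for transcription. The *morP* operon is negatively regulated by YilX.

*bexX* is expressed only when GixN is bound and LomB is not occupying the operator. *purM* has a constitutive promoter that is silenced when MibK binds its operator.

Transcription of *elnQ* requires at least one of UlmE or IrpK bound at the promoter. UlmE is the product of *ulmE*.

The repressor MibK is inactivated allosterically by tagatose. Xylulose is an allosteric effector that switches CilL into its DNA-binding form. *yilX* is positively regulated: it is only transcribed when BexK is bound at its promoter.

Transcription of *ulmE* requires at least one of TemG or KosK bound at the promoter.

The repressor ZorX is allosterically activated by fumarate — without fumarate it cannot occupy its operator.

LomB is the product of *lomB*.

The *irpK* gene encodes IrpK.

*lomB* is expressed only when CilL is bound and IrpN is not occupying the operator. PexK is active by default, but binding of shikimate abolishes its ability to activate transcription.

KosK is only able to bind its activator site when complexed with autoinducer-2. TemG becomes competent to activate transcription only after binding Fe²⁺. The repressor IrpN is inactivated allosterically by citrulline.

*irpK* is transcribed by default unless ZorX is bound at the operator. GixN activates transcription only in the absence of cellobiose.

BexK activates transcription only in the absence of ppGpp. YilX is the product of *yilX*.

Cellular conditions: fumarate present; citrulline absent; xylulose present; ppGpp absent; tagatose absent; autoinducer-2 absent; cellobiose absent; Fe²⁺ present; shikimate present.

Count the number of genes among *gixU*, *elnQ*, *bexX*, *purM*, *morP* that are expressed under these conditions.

Shikimate is present, so PexK is inactive.
Required activator PexK is absent, so *gixU* is not transcribed.
→ *gixU* is OFF.
Fe²⁺ is present, so TemG is active.
Autoinducer-2 is absent, so KosK is inactive.
Activator TemG is present, so *ulmE* is transcribed.
So UlmE is produced and active.
Fumarate is present, so ZorX is active.
With repressor ZorX bound, *irpK* is not transcribed.
So IrpK is not produced.
Activator UlmE is present, so *elnQ* is transcribed.
→ *elnQ* is ON.
Cellobiose is absent, so GixN is active.
Xylulose is present, so CilL is active.
Citrulline is absent, so IrpN is active.
With repressor IrpN bound, *lomB* is not transcribed.
So LomB is not produced.
No repressor is bound and GixN is active, so *bexX* is transcribed.
→ *bexX* is ON.
Tagatose is absent, so MibK is active.
With repressor MibK bound, *purM* is not transcribed.
→ *purM* is OFF.
ppGpp is absent, so BexK is active.
No repressor is bound and BexK is active, so *yilX* is transcribed.
So YilX is produced and active.
With repressor YilX bound, *morP* is not transcribed.
→ *morP* is OFF.
2 of the 5 genes are transcribed.

2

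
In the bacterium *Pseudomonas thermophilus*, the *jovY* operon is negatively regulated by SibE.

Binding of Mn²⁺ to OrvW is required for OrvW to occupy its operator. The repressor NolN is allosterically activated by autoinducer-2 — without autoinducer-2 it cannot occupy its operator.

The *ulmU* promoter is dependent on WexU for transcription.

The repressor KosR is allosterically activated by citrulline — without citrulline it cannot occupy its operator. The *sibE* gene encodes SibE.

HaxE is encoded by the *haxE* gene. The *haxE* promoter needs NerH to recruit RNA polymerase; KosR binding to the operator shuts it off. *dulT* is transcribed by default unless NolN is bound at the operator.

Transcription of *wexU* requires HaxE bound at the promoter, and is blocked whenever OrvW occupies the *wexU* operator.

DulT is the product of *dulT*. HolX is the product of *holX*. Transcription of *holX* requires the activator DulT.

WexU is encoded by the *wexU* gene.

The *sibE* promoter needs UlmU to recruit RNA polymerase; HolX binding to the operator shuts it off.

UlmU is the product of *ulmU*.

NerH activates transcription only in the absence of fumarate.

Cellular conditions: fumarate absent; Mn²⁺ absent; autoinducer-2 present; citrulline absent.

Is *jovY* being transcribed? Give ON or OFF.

Citrulline is absent, so KosR is inactive.
Fumarate is absent, so NerH is active.
No repressor is bound and NerH is active, so *haxE* is transcribed.
So HaxE is produced and active.
Mn²⁺ is absent, so OrvW is inactive.
No repressor is bound and HaxE is active, so *wexU* is transcribed.
So WexU is produced and active.
No repressor is bound and WexU is active, so *ulmU* is transcribed.
So UlmU is produced and active.
Autoinducer-2 is present, so NolN is active.
With repressor NolN bound, *dulT* is not transcribed.
So DulT is not produced.
Required activator DulT is absent, so *holX* is not transcribed.
So HolX is not produced.
No repressor is bound and UlmU is active, so *sibE* is transcribed.
So SibE is produced and active.
With repressor SibE bound, *jovY* is not transcribed.

OFF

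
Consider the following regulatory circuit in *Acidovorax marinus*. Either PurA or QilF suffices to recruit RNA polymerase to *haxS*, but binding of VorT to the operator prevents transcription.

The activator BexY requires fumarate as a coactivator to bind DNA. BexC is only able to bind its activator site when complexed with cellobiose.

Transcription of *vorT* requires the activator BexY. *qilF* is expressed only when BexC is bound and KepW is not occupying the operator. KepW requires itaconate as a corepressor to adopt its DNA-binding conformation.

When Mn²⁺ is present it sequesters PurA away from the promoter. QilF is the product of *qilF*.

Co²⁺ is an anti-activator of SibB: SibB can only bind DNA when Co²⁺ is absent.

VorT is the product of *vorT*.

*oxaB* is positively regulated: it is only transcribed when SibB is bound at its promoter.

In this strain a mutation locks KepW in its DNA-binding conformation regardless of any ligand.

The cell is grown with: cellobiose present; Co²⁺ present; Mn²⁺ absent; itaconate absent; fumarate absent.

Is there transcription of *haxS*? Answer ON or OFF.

ON

Mn²⁺ is absent, so PurA is active.
Fumarate is absent, so BexY is inactive.
Required activator BexY is absent, so *vorT* is not transcribed.
So VorT is not produced.
Cellobiose is present, so BexC is active.
KepW is constitutively active in this strain.
With repressor KepW bound, *qilF* is not transcribed.
So QilF is not produced.
Activator PurA is present, so *haxS* is transcribed.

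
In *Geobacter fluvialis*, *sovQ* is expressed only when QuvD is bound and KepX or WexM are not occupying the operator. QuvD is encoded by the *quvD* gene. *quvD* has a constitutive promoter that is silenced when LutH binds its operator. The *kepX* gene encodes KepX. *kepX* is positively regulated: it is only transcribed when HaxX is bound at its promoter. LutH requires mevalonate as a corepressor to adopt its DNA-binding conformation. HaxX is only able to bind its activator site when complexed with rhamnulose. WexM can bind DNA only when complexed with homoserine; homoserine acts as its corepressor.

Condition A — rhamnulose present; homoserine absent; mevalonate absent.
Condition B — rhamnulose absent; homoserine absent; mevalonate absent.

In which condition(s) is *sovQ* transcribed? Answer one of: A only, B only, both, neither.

B only

Condition A:
Rhamnulose is present, so HaxX is active.
No repressor is bound and HaxX is active, so *kepX* is transcribed.
So KepX is produced and active.
Homoserine is absent, so WexM is inactive.
Mevalonate is absent, so LutH is inactive.
With no repressor bound, *quvD* is transcribed.
So QuvD is produced and active.
With repressor KepX bound, *sovQ* is not transcribed.
→ *sovQ* is OFF in A.
Condition B:
Rhamnulose is absent, so HaxX is inactive.
Required activator HaxX is absent, so *kepX* is not transcribed.
So KepX is not produced.
Homoserine is absent, so WexM is inactive.
Mevalonate is absent, so LutH is inactive.
With no repressor bound, *quvD* is transcribed.
So QuvD is produced and active.
No repressor is bound and QuvD is active, so *sovQ* is transcribed.
→ *sovQ* is ON in B.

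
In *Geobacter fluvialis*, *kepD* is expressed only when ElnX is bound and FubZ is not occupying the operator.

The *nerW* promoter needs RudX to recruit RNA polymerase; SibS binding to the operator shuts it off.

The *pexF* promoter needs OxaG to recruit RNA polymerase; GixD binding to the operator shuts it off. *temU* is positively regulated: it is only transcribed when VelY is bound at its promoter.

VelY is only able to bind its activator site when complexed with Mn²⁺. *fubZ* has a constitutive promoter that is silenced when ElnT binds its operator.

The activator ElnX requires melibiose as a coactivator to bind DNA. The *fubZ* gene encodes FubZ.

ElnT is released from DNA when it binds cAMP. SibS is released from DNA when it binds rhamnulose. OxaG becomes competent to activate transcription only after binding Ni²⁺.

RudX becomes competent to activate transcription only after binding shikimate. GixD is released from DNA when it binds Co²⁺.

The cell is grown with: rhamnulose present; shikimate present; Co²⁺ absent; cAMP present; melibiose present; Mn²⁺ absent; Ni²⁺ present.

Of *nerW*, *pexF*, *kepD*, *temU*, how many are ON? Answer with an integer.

1

Rhamnulose is present, so SibS is inactive.
Shikimate is present, so RudX is active.
No repressor is bound and RudX is active, so *nerW* is transcribed.
→ *nerW* is ON.
Ni²⁺ is present, so OxaG is active.
Co²⁺ is absent, so GixD is active.
With repressor GixD bound, *pexF* is not transcribed.
→ *pexF* is OFF.
Melibiose is present, so ElnX is active.
cAMP is present, so ElnT is inactive.
With no repressor bound, *fubZ* is transcribed.
So FubZ is produced and active.
With repressor FubZ bound, *kepD* is not transcribed.
→ *kepD* is OFF.
Mn²⁺ is absent, so VelY is inactive.
Required activator VelY is absent, so *temU* is not transcribed.
→ *temU* is OFF.
1 of the 4 genes is transcribed.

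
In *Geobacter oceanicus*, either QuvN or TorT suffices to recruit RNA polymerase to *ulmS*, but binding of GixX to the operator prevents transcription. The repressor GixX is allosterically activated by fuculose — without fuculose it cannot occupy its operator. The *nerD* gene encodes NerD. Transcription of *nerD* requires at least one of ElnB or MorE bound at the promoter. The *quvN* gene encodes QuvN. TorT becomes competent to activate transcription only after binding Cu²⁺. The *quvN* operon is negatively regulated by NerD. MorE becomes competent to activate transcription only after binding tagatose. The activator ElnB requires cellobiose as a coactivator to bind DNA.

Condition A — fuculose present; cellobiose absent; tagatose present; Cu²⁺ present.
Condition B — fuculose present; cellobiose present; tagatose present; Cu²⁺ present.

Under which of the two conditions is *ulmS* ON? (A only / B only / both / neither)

Condition A:
Fuculose is present, so GixX is active.
Cellobiose is absent, so ElnB is inactive.
Tagatose is present, so MorE is active.
Activator MorE is present, so *nerD* is transcribed.
So NerD is produced and active.
With repressor NerD bound, *quvN* is not transcribed.
So QuvN is not produced.
Cu²⁺ is present, so TorT is active.
With repressor GixX bound, *ulmS* is not transcribed.
→ *ulmS* is OFF in A.
Condition B:
Fuculose is present, so GixX is active.
Cellobiose is present, so ElnB is active.
Tagatose is present, so MorE is active.
Activator ElnB is present, so *nerD* is transcribed.
So NerD is produced and active.
With repressor NerD bound, *quvN* is not transcribed.
So QuvN is not produced.
Cu²⁺ is present, so TorT is active.
With repressor GixX bound, *ulmS* is not transcribed.
→ *ulmS* is OFF in B.

neither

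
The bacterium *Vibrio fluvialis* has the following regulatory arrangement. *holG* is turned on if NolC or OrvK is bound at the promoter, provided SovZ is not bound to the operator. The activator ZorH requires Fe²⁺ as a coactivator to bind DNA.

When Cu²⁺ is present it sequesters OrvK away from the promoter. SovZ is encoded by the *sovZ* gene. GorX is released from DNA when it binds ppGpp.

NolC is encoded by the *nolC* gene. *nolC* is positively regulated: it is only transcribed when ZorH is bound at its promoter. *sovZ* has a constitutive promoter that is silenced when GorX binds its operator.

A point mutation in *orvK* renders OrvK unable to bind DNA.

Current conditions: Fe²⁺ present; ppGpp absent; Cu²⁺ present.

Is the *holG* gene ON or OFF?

Fe²⁺ is present, so ZorH is active.
No repressor is bound and ZorH is active, so *nolC* is transcribed.
So NolC is produced and active.
ppGpp is absent, so GorX is active.
With repressor GorX bound, *sovZ* is not transcribed.
So SovZ is not produced.
OrvK is non-functional in this strain, so it has no effect.
Activator NolC is present, so *holG* is transcribed.

ON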